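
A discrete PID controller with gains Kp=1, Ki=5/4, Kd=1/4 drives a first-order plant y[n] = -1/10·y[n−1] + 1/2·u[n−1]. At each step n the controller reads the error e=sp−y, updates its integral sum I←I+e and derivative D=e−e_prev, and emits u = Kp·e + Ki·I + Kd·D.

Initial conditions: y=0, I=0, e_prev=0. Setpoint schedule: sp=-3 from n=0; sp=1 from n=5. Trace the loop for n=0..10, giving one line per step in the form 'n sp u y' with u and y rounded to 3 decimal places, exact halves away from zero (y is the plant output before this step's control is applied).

(exact arithmetic carried between steps; '≈' marks a value shown rounded to 6 d.p. or computed from one; I and e_prev carry over from the previous line; the table rounds u and y to 3 d.p., halves away from zero)
n=0: y=0, sp=-3, e=sp−y=-3; I=-3, D=e−e_prev=-3; u=1·(-3)+5/4·(-3)+1/4·(-3)=-7.5; next y=-1/10·0+1/2·(-7.5)=-3.75
n=1: y=-3.75, sp=-3, e=sp−y=0.75; I=-2.25, D=e−e_prev=3.75; u=1·0.75+5/4·(-2.25)+1/4·3.75=-1.125; next y=-1/10·(-3.75)+1/2·(-1.125)=-0.1875
n=2: y=-0.1875, sp=-3, e=sp−y=-2.8125; I=-5.0625, D=e−e_prev=-3.5625; u=1·(-2.8125)+5/4·(-5.0625)+1/4·(-3.5625)=-10.03125; next y=-1/10·(-0.1875)+1/2·(-10.03125)=-4.996875
n=3: y=-4.996875, sp=-3, e=sp−y=1.996875; I=-3.065625, D=e−e_prev=4.809375; u=1·1.996875+5/4·(-3.065625)+1/4·4.809375≈-0.632813; next y=-1/10·(-4.996875)+1/2·(-0.632813)≈0.183281
n=4: y≈0.183281, sp=-3, e=sp−y≈-3.183281; I≈-6.248906, D=e−e_prev≈-5.180156; u=1·(-3.183281)+5/4·(-6.248906)+1/4·(-5.180156)≈-12.289453; next y=-1/10·0.183281+1/2·(-12.289453)≈-6.163055
n=5: y≈-6.163055, sp=1, e=sp−y≈7.163055; I≈0.914148, D=e−e_prev≈10.346336; u=1·7.163055+5/4·0.914148+1/4·10.346336≈10.892324; next y=-1/10·(-6.163055)+1/2·10.892324≈6.062468
n=6: y≈6.062468, sp=1, e=sp−y≈-5.062468; I≈-4.148319, D=e−e_prev≈-12.225522; u=1·(-5.062468)+5/4·(-4.148319)+1/4·(-12.225522)≈-13.304247; next y=-1/10·6.062468+1/2·(-13.304247)≈-7.258370
n=7: y≈-7.258370, sp=1, e=sp−y≈8.258370; I≈4.110051, D=e−e_prev≈13.320838; u=1·8.258370+5/4·4.110051+1/4·13.320838≈16.726144; next y=-1/10·(-7.258370)+1/2·16.726144≈9.088909
n=8: y≈9.088909, sp=1, e=sp−y≈-8.088909; I≈-3.978858, D=e−e_prev≈-16.347279; u=1·(-8.088909)+5/4·(-3.978858)+1/4·(-16.347279)≈-17.149301; next y=-1/10·9.088909+1/2·(-17.149301)≈-9.483541
n=9: y≈-9.483541, sp=1, e=sp−y≈10.483541; I≈6.504684, D=e−e_prev≈18.572450; u=1·10.483541+5/4·6.504684+1/4·18.572450≈23.257508; next y=-1/10·(-9.483541)+1/2·23.257508≈12.577108
n=10: y≈12.577108, sp=1, e=sp−y≈-11.577108; I≈-5.072425, D=e−e_prev≈-22.060650; u=1·(-11.577108)+5/4·(-5.072425)+1/4·(-22.060650)≈-23.432802; next y=-1/10·12.577108+1/2·(-23.432802)≈-12.974112

0 -3 -7.500 0.000
1 -3 -1.125 -3.750
2 -3 -10.031 -0.188
3 -3 -0.633 -4.997
4 -3 -12.289 0.183
5 1 10.892 -6.163
6 1 -13.304 6.062
7 1 16.726 -7.258
8 1 -17.149 9.089
9 1 23.258 -9.484
10 1 -23.433 12.577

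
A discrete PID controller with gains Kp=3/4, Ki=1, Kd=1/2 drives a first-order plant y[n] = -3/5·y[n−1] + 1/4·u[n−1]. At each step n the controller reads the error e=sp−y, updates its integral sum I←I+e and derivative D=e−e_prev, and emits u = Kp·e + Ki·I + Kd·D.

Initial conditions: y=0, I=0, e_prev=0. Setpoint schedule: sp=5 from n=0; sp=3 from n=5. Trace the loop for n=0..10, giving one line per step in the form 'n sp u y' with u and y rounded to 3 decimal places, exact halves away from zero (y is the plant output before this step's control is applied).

0 5 11.250 0.000
1 5 7.422 2.813
2 5 16.966 0.168
3 5 11.537 4.141
4 5 22.800 0.400
5 3 9.644 5.460
6 3 24.945 -0.865
7 3 8.502 6.755
8 3 28.094 -1.928
9 3 5.938 8.180
10 3 31.920 -3.424

(exact arithmetic carried between steps; '≈' marks a value shown rounded to 6 d.p. or computed from one; I and e_prev carry over from the previous line; the table rounds u and y to 3 d.p., halves away from zero)
n=0: y=0, sp=5, e=sp−y=5; I=5, D=e−e_prev=5; u=3/4·5+1·5+1/2·5=11.25; next y=-3/5·0+1/4·11.25=2.8125
n=1: y=2.8125, sp=5, e=sp−y=2.1875; I=7.1875, D=e−e_prev=-2.8125; u=3/4·2.1875+1·7.1875+1/2·(-2.8125)=7.421875; next y=-3/5·2.8125+1/4·7.421875≈0.167969
n=2: y≈0.167969, sp=5, e=sp−y≈4.832031; I≈12.019531, D=e−e_prev≈2.644531; u=3/4·4.832031+1·12.019531+1/2·2.644531≈16.965820; next y=-3/5·0.167969+1/4·16.965820≈4.140674
n=3: y≈4.140674, sp=5, e=sp−y≈0.859326; I≈12.878857, D=e−e_prev≈-3.972705; u=3/4·0.859326+1·12.878857+1/2·(-3.972705)≈11.537000; next y=-3/5·4.140674+1/4·11.537000≈0.399846
n=4: y≈0.399846, sp=5, e=sp−y≈4.600154; I≈17.479012, D=e−e_prev≈3.740828; u=3/4·4.600154+1·17.479012+1/2·3.740828≈22.799542; next y=-3/5·0.399846+1/4·22.799542≈5.459978
n=5: y≈5.459978, sp=3, e=sp−y≈-2.459978; I≈15.019034, D=e−e_prev≈-7.060133; u=3/4·(-2.459978)+1·15.019034+1/2·(-7.060133)≈9.643984; next y=-3/5·5.459978+1/4·9.643984≈-0.864991
n=6: y≈-0.864991, sp=3, e=sp−y≈3.864991; I≈18.884025, D=e−e_prev≈6.324969; u=3/4·3.864991+1·18.884025+1/2·6.324969≈24.945252; next y=-3/5·(-0.864991)+1/4·24.945252≈6.755308
n=7: y≈6.755308, sp=3, e=sp−y≈-3.755308; I≈15.128717, D=e−e_prev≈-7.620298; u=3/4·(-3.755308)+1·15.128717+1/2·(-7.620298)≈8.502087; next y=-3/5·6.755308+1/4·8.502087≈-1.927663
n=8: y≈-1.927663, sp=3, e=sp−y≈4.927663; I≈20.056380, D=e−e_prev≈8.682970; u=3/4·4.927663+1·20.056380+1/2·8.682970≈28.093612; next y=-3/5·(-1.927663)+1/4·28.093612≈8.180001
n=9: y≈8.180001, sp=3, e=sp−y≈-5.180001; I≈14.876379, D=e−e_prev≈-10.107663; u=3/4·(-5.180001)+1·14.876379+1/2·(-10.107663)≈5.937547; next y=-3/5·8.180001+1/4·5.937547≈-3.423614
n=10: y≈-3.423614, sp=3, e=sp−y≈6.423614; I≈21.299993, D=e−e_prev≈11.603614; u=3/4·6.423614+1·21.299993+1/2·11.603614≈31.919510; next y=-3/5·(-3.423614)+1/4·31.919510≈10.034046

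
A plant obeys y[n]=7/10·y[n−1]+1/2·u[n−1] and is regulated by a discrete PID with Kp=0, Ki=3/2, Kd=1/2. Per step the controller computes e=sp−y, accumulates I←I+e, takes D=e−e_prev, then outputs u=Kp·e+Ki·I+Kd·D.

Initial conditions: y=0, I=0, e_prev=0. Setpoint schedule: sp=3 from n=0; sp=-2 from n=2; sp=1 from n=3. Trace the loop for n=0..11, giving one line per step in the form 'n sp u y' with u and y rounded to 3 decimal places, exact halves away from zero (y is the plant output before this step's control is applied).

0 3 6.000 0.000
1 3 3.000 3.000
2 -2 -6.700 3.600
3 1 2.560 -0.830
4 1 -1.468 0.699
5 1 1.635 -0.245
6 1 1.248 0.646
7 1 1.364 1.077
8 1 0.746 1.436
9 1 0.387 1.378
10 1 0.231 1.158
11 1 0.348 0.926

(exact arithmetic carried between steps; '≈' marks a value shown rounded to 6 d.p. or computed from one; I and e_prev carry over from the previous line; the table rounds u and y to 3 d.p., halves away from zero)
n=0: y=0, sp=3, e=sp−y=3; I=3, D=e−e_prev=3; u=0·3+3/2·3+1/2·3=6; next y=7/10·0+1/2·6=3
n=1: y=3, sp=3, e=sp−y=0; I=3, D=e−e_prev=-3; u=0·0+3/2·3+1/2·(-3)=3; next y=7/10·3+1/2·3=3.6
n=2: y=3.6, sp=-2, e=sp−y=-5.6; I=-2.6, D=e−e_prev=-5.6; u=0·(-5.6)+3/2·(-2.6)+1/2·(-5.6)=-6.7; next y=7/10·3.6+1/2·(-6.7)=-0.83
n=3: y=-0.83, sp=1, e=sp−y=1.83; I=-0.77, D=e−e_prev=7.43; u=0·1.83+3/2·(-0.77)+1/2·7.43=2.56; next y=7/10·(-0.83)+1/2·2.56=0.699
n=4: y=0.699, sp=1, e=sp−y=0.301; I=-0.469, D=e−e_prev=-1.529; u=0·0.301+3/2·(-0.469)+1/2·(-1.529)=-1.468; next y=7/10·0.699+1/2·(-1.468)=-0.2447
n=5: y=-0.2447, sp=1, e=sp−y=1.2447; I=0.7757, D=e−e_prev=0.9437; u=0·1.2447+3/2·0.7757+1/2·0.9437=1.6354; next y=7/10·(-0.2447)+1/2·1.6354=0.64641
n=6: y=0.64641, sp=1, e=sp−y=0.35359; I=1.12929, D=e−e_prev=-0.89111; u=0·0.35359+3/2·1.12929+1/2·(-0.89111)=1.24838; next y=7/10·0.64641+1/2·1.24838=1.076677
n=7: y=1.076677, sp=1, e=sp−y=-0.076677; I=1.052613, D=e−e_prev=-0.430267; u=0·(-0.076677)+3/2·1.052613+1/2·(-0.430267)=1.363786; next y=7/10·1.076677+1/2·1.363786≈1.435567
n=8: y≈1.435567, sp=1, e=sp−y≈-0.435567; I≈0.617046, D=e−e_prev≈-0.358890; u=0·(-0.435567)+3/2·0.617046+1/2·(-0.358890)≈0.746124; next y=7/10·1.435567+1/2·0.746124≈1.377959
n=9: y≈1.377959, sp=1, e=sp−y≈-0.377959; I≈0.239087, D=e−e_prev≈0.057608; u=0·(-0.377959)+3/2·0.239087+1/2·0.057608≈0.387435; next y=7/10·1.377959+1/2·0.387435≈1.158289
n=10: y≈1.158289, sp=1, e=sp−y≈-0.158289; I≈0.080799, D=e−e_prev≈0.219670; u=0·(-0.158289)+3/2·0.080799+1/2·0.219670≈0.231033; next y=7/10·1.158289+1/2·0.231033≈0.926319
n=11: y≈0.926319, sp=1, e=sp−y≈0.073681; I≈0.154480, D=e−e_prev≈0.231970; u=0·0.073681+3/2·0.154480+1/2·0.231970≈0.347705; next y=7/10·0.926319+1/2·0.347705≈0.822276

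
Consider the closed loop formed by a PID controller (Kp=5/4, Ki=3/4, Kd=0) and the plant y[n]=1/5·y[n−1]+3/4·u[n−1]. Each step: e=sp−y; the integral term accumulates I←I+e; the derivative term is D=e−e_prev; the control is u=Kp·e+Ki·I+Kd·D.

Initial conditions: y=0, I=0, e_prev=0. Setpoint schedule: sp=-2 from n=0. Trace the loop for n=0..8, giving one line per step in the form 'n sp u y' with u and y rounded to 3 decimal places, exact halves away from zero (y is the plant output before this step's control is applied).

0 -2 -4.000 0.000
1 -2 0.500 -3.000
2 -2 -4.300 -0.225
3 -2 0.459 -3.270
4 -2 -4.509 -0.310
5 -2 0.491 -3.444
6 -2 -4.673 -0.320
7 -2 0.564 -3.569
8 -2 -4.815 -0.291

(exact arithmetic carried between steps; '≈' marks a value shown rounded to 6 d.p. or computed from one; I and e_prev carry over from the previous line; the table rounds u and y to 3 d.p., halves away from zero)
n=0: y=0, sp=-2, e=sp−y=-2; I=-2, D=e−e_prev=-2; u=5/4·(-2)+3/4·(-2)+0·(-2)=-4; next y=1/5·0+3/4·(-4)=-3
n=1: y=-3, sp=-2, e=sp−y=1; I=-1, D=e−e_prev=3; u=5/4·1+3/4·(-1)+0·3=0.5; next y=1/5·(-3)+3/4·0.5=-0.225
n=2: y=-0.225, sp=-2, e=sp−y=-1.775; I=-2.775, D=e−e_prev=-2.775; u=5/4·(-1.775)+3/4·(-2.775)+0·(-2.775)=-4.3; next y=1/5·(-0.225)+3/4·(-4.3)=-3.27
n=3: y=-3.27, sp=-2, e=sp−y=1.27; I=-1.505, D=e−e_prev=3.045; u=5/4·1.27+3/4·(-1.505)+0·3.045=0.45875; next y=1/5·(-3.27)+3/4·0.45875≈-0.309938
n=4: y≈-0.309938, sp=-2, e=sp−y≈-1.690063; I≈-3.195063, D=e−e_prev≈-2.960063; u=5/4·(-1.690063)+3/4·(-3.195063)+0·(-2.960063)≈-4.508875; next y=1/5·(-0.309938)+3/4·(-4.508875)≈-3.443644
n=5: y≈-3.443644, sp=-2, e=sp−y≈1.443644; I≈-1.751419, D=e−e_prev≈3.133706; u=5/4·1.443644+3/4·(-1.751419)+0·3.133706≈0.490991; next y=1/5·(-3.443644)+3/4·0.490991≈-0.320486
n=6: y≈-0.320486, sp=-2, e=sp−y≈-1.679514; I≈-3.430933, D=e−e_prev≈-3.123158; u=5/4·(-1.679514)+3/4·(-3.430933)+0·(-3.123158)≈-4.672593; next y=1/5·(-0.320486)+3/4·(-4.672593)≈-3.568542
n=7: y≈-3.568542, sp=-2, e=sp−y≈1.568542; I≈-1.862391, D=e−e_prev≈3.248056; u=5/4·1.568542+3/4·(-1.862391)+0·3.248056≈0.563883; next y=1/5·(-3.568542)+3/4·0.563883≈-0.290796
n=8: y≈-0.290796, sp=-2, e=sp−y≈-1.709204; I≈-3.571596, D=e−e_prev≈-3.277746; u=5/4·(-1.709204)+3/4·(-3.571596)+0·(-3.277746)≈-4.815202; next y=1/5·(-0.290796)+3/4·(-4.815202)≈-3.669561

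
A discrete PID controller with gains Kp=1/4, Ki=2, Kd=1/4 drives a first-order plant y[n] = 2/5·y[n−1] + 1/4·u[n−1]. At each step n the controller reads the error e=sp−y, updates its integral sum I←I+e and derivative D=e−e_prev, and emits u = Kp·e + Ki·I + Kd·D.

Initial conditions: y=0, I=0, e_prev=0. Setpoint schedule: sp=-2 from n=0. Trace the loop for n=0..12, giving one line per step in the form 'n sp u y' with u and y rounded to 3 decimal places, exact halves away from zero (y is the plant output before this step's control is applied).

(exact arithmetic carried between steps; '≈' marks a value shown rounded to 6 d.p. or computed from one; I and e_prev carry over from the previous line; the table rounds u and y to 3 d.p., halves away from zero)
n=0: y=0, sp=-2, e=sp−y=-2; I=-2, D=e−e_prev=-2; u=1/4·(-2)+2·(-2)+1/4·(-2)=-5; next y=2/5·0+1/4·(-5)=-1.25
n=1: y=-1.25, sp=-2, e=sp−y=-0.75; I=-2.75, D=e−e_prev=1.25; u=1/4·(-0.75)+2·(-2.75)+1/4·1.25=-5.375; next y=2/5·(-1.25)+1/4·(-5.375)=-1.84375
n=2: y=-1.84375, sp=-2, e=sp−y=-0.15625; I=-2.90625, D=e−e_prev=0.59375; u=1/4·(-0.15625)+2·(-2.90625)+1/4·0.59375=-5.703125; next y=2/5·(-1.84375)+1/4·(-5.703125)≈-2.163281
n=3: y≈-2.163281, sp=-2, e=sp−y≈0.163281; I≈-2.742969, D=e−e_prev≈0.319531; u=1/4·0.163281+2·(-2.742969)+1/4·0.319531≈-5.365234; next y=2/5·(-2.163281)+1/4·(-5.365234)≈-2.206621
n=4: y≈-2.206621, sp=-2, e=sp−y≈0.206621; I≈-2.536348, D=e−e_prev≈0.043340; u=1/4·0.206621+2·(-2.536348)+1/4·0.043340≈-5.010205; next y=2/5·(-2.206621)+1/4·(-5.010205)≈-2.135200
n=5: y≈-2.135200, sp=-2, e=sp−y≈0.135200; I≈-2.401148, D=e−e_prev≈-0.071421; u=1/4·0.135200+2·(-2.401148)+1/4·(-0.071421)≈-4.786351; next y=2/5·(-2.135200)+1/4·(-4.786351)≈-2.050668
n=6: y≈-2.050668, sp=-2, e=sp−y≈0.050668; I≈-2.350480, D=e−e_prev≈-0.084532; u=1/4·0.050668+2·(-2.350480)+1/4·(-0.084532)≈-4.709427; next y=2/5·(-2.050668)+1/4·(-4.709427)≈-1.997624
n=7: y≈-1.997624, sp=-2, e=sp−y≈-0.002376; I≈-2.352857, D=e−e_prev≈-0.053044; u=1/4·(-0.002376)+2·(-2.352857)+1/4·(-0.053044)≈-4.719568; next y=2/5·(-1.997624)+1/4·(-4.719568)≈-1.978942
n=8: y≈-1.978942, sp=-2, e=sp−y≈-0.021058; I≈-2.373915, D=e−e_prev≈-0.018682; u=1/4·(-0.021058)+2·(-2.373915)+1/4·(-0.018682)≈-4.757765; next y=2/5·(-1.978942)+1/4·(-4.757765)≈-1.981018
n=9: y≈-1.981018, sp=-2, e=sp−y≈-0.018982; I≈-2.392897, D=e−e_prev≈0.002076; u=1/4·(-0.018982)+2·(-2.392897)+1/4·0.002076≈-4.790021; next y=2/5·(-1.981018)+1/4·(-4.790021)≈-1.989912
n=10: y≈-1.989912, sp=-2, e=sp−y≈-0.010088; I≈-2.402985, D=e−e_prev≈0.008894; u=1/4·(-0.010088)+2·(-2.402985)+1/4·0.008894≈-4.806268; next y=2/5·(-1.989912)+1/4·(-4.806268)≈-1.997532
n=11: y≈-1.997532, sp=-2, e=sp−y≈-0.002468; I≈-2.405453, D=e−e_prev≈0.007620; u=1/4·(-0.002468)+2·(-2.405453)+1/4·0.007620≈-4.809618; next y=2/5·(-1.997532)+1/4·(-4.809618)≈-2.001417
n=12: y≈-2.001417, sp=-2, e=sp−y≈0.001417; I≈-2.404036, D=e−e_prev≈0.003885; u=1/4·0.001417+2·(-2.404036)+1/4·0.003885≈-4.806746; next y=2/5·(-2.001417)+1/4·(-4.806746)≈-2.002253

0 -2 -5.000 0.000
1 -2 -5.375 -1.250
2 -2 -5.703 -1.844
3 -2 -5.365 -2.163
4 -2 -5.010 -2.207
5 -2 -4.786 -2.135
6 -2 -4.709 -2.051
7 -2 -4.720 -1.998
8 -2 -4.758 -1.979
9 -2 -4.790 -1.981
10 -2 -4.806 -1.990
11 -2 -4.810 -1.998
12 -2 -4.807 -2.001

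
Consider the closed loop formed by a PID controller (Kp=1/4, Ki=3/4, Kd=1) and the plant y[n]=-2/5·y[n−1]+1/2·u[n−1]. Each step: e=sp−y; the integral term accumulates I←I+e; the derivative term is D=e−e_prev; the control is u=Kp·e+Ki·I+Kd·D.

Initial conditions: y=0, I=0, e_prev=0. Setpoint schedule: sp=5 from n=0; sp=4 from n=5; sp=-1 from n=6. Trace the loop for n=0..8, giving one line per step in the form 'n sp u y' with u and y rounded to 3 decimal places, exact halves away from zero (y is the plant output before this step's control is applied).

(exact arithmetic carried between steps; '≈' marks a value shown rounded to 6 d.p. or computed from one; I and e_prev carry over from the previous line; the table rounds u and y to 3 d.p., halves away from zero)
n=0: y=0, sp=5, e=sp−y=5; I=5, D=e−e_prev=5; u=1/4·5+3/4·5+1·5=10; next y=-2/5·0+1/2·10=5
n=1: y=5, sp=5, e=sp−y=0; I=5, D=e−e_prev=-5; u=1/4·0+3/4·5+1·(-5)=-1.25; next y=-2/5·5+1/2·(-1.25)=-2.625
n=2: y=-2.625, sp=5, e=sp−y=7.625; I=12.625, D=e−e_prev=7.625; u=1/4·7.625+3/4·12.625+1·7.625=19; next y=-2/5·(-2.625)+1/2·19=10.55
n=3: y=10.55, sp=5, e=sp−y=-5.55; I=7.075, D=e−e_prev=-13.175; u=1/4·(-5.55)+3/4·7.075+1·(-13.175)=-9.25625; next y=-2/5·10.55+1/2·(-9.25625)=-8.848125
n=4: y=-8.848125, sp=5, e=sp−y=13.848125; I=20.923125, D=e−e_prev=19.398125; u=1/4·13.848125+3/4·20.923125+1·19.398125=38.5525; next y=-2/5·(-8.848125)+1/2·38.5525=22.8155
n=5: y=22.8155, sp=4, e=sp−y=-18.8155; I=2.107625, D=e−e_prev=-32.663625; u=1/4·(-18.8155)+3/4·2.107625+1·(-32.663625)≈-35.786781; next y=-2/5·22.8155+1/2·(-35.786781)≈-27.019591
n=6: y≈-27.019591, sp=-1, e=sp−y≈26.019591; I≈28.127216, D=e−e_prev≈44.835091; u=1/4·26.019591+3/4·28.127216+1·44.835091≈72.4354; next y=-2/5·(-27.019591)+1/2·72.4354≈47.025536
n=7: y≈47.025536, sp=-1, e=sp−y≈-48.025536; I≈-19.898321, D=e−e_prev≈-74.045127; u=1/4·(-48.025536)+3/4·(-19.898321)+1·(-74.045127)≈-100.975251; next y=-2/5·47.025536+1/2·(-100.975251)≈-69.297840
n=8: y≈-69.297840, sp=-1, e=sp−y≈68.297840; I≈48.399520, D=e−e_prev≈116.323376; u=1/4·68.297840+3/4·48.399520+1·116.323376≈169.697476; next y=-2/5·(-69.297840)+1/2·169.697476≈112.567874

0 5 10.000 0.000
1 5 -1.250 5.000
2 5 19.000 -2.625
3 5 -9.256 10.550
4 5 38.553 -8.848
5 4 -35.787 22.816
6 -1 72.435 -27.020
7 -1 -100.975 47.026
8 -1 169.697 -69.298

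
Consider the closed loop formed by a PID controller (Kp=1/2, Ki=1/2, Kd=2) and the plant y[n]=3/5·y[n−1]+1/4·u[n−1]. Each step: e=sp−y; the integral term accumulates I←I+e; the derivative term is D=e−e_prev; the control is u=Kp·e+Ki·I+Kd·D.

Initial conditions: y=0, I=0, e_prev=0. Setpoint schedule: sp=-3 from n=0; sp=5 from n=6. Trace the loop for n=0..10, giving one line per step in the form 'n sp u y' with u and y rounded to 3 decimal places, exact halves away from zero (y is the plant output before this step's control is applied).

0 -3 -9.000 0.000
1 -3 2.250 -2.250
2 -3 -7.013 -0.788
3 -3 -0.879 -2.226
4 -3 -6.154 -1.555
5 -3 -2.786 -2.472
6 5 18.240 -2.180
7 5 -9.881 3.252
8 5 13.170 -0.519
9 5 -2.113 2.981
10 5 11.059 1.260

(exact arithmetic carried between steps; '≈' marks a value shown rounded to 6 d.p. or computed from one; I and e_prev carry over from the previous line; the table rounds u and y to 3 d.p., halves away from zero)
n=0: y=0, sp=-3, e=sp−y=-3; I=-3, D=e−e_prev=-3; u=1/2·(-3)+1/2·(-3)+2·(-3)=-9; next y=3/5·0+1/4·(-9)=-2.25
n=1: y=-2.25, sp=-3, e=sp−y=-0.75; I=-3.75, D=e−e_prev=2.25; u=1/2·(-0.75)+1/2·(-3.75)+2·2.25=2.25; next y=3/5·(-2.25)+1/4·2.25=-0.7875
n=2: y=-0.7875, sp=-3, e=sp−y=-2.2125; I=-5.9625, D=e−e_prev=-1.4625; u=1/2·(-2.2125)+1/2·(-5.9625)+2·(-1.4625)=-7.0125; next y=3/5·(-0.7875)+1/4·(-7.0125)=-2.225625
n=3: y=-2.225625, sp=-3, e=sp−y=-0.774375; I=-6.736875, D=e−e_prev=1.438125; u=1/2·(-0.774375)+1/2·(-6.736875)+2·1.438125=-0.879375; next y=3/5·(-2.225625)+1/4·(-0.879375)≈-1.555219
n=4: y≈-1.555219, sp=-3, e=sp−y≈-1.444781; I≈-8.181656, D=e−e_prev≈-0.670406; u=1/2·(-1.444781)+1/2·(-8.181656)+2·(-0.670406)≈-6.154031; next y=3/5·(-1.555219)+1/4·(-6.154031)≈-2.471639
n=5: y≈-2.471639, sp=-3, e=sp−y≈-0.528361; I≈-8.710017, D=e−e_prev≈0.916420; u=1/2·(-0.528361)+1/2·(-8.710017)+2·0.916420≈-2.786348; next y=3/5·(-2.471639)+1/4·(-2.786348)≈-2.179571
n=6: y≈-2.179571, sp=5, e=sp−y≈7.179571; I≈-1.530447, D=e−e_prev≈7.707931; u=1/2·7.179571+1/2·(-1.530447)+2·7.707931≈18.240425; next y=3/5·(-2.179571)+1/4·18.240425≈3.252364
n=7: y≈3.252364, sp=5, e=sp−y≈1.747636; I≈0.217189, D=e−e_prev≈-5.431934; u=1/2·1.747636+1/2·0.217189+2·(-5.431934)≈-9.881456; next y=3/5·3.252364+1/4·(-9.881456)≈-0.518946
n=8: y≈-0.518946, sp=5, e=sp−y≈5.518946; I≈5.736135, D=e−e_prev≈3.771310; u=1/2·5.518946+1/2·5.736135+2·3.771310≈13.170160; next y=3/5·(-0.518946)+1/4·13.170160≈2.981172
n=9: y≈2.981172, sp=5, e=sp−y≈2.018828; I≈7.754963, D=e−e_prev≈-3.500118; u=1/2·2.018828+1/2·7.754963+2·(-3.500118)≈-2.113341; next y=3/5·2.981172+1/4·(-2.113341)≈1.260368
n=10: y≈1.260368, sp=5, e=sp−y≈3.739632; I≈11.494594, D=e−e_prev≈1.720804; u=1/2·3.739632+1/2·11.494594+2·1.720804≈11.058722; next y=3/5·1.260368+1/4·11.058722≈3.520901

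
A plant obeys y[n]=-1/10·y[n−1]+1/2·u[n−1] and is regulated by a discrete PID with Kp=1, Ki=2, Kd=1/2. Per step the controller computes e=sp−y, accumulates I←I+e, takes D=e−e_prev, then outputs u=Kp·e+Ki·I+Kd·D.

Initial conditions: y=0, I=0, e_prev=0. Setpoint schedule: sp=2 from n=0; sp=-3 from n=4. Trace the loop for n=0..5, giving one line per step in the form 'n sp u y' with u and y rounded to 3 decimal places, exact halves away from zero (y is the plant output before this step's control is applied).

(exact arithmetic carried between steps; '≈' marks a value shown rounded to 6 d.p. or computed from one; I and e_prev carry over from the previous line; the table rounds u and y to 3 d.p., halves away from zero)
n=0: y=0, sp=2, e=sp−y=2; I=2, D=e−e_prev=2; u=1·2+2·2+1/2·2=7; next y=-1/10·0+1/2·7=3.5
n=1: y=3.5, sp=2, e=sp−y=-1.5; I=0.5, D=e−e_prev=-3.5; u=1·(-1.5)+2·0.5+1/2·(-3.5)=-2.25; next y=-1/10·3.5+1/2·(-2.25)=-1.475
n=2: y=-1.475, sp=2, e=sp−y=3.475; I=3.975, D=e−e_prev=4.975; u=1·3.475+2·3.975+1/2·4.975=13.9125; next y=-1/10·(-1.475)+1/2·13.9125=7.10375
n=3: y=7.10375, sp=2, e=sp−y=-5.10375; I=-1.12875, D=e−e_prev=-8.57875; u=1·(-5.10375)+2·(-1.12875)+1/2·(-8.57875)=-11.650625; next y=-1/10·7.10375+1/2·(-11.650625)≈-6.535688
n=4: y≈-6.535688, sp=-3, e=sp−y≈3.535688; I≈2.406938, D=e−e_prev≈8.639438; u=1·3.535688+2·2.406938+1/2·8.639438≈12.669281; next y=-1/10·(-6.535688)+1/2·12.669281≈6.988209
n=5: y≈6.988209, sp=-3, e=sp−y≈-9.988209; I≈-7.581272, D=e−e_prev≈-13.523897; u=1·(-9.988209)+2·(-7.581272)+1/2·(-13.523897)≈-31.912702; next y=-1/10·6.988209+1/2·(-31.912702)≈-16.655172

0 2 7.000 0.000
1 2 -2.250 3.500
2 2 13.913 -1.475
3 2 -11.651 7.104
4 -3 12.669 -6.536
5 -3 -31.913 6.988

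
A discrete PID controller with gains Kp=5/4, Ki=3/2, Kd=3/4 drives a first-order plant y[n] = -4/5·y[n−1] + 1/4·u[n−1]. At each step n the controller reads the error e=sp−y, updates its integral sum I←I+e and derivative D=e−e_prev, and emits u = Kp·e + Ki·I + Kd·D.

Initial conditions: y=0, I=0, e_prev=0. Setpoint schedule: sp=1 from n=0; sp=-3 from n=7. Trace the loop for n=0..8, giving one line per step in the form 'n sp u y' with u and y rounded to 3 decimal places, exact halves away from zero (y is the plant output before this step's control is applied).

0 1 3.500 0.000
1 1 1.188 0.875
2 1 6.505 -0.403
3 1 -0.581 1.949
4 1 12.545 -1.704
5 1 -7.851 4.499
6 1 26.769 -5.562
7 -3 -43.399 11.142
8 -3 59.085 -19.763

(exact arithmetic carried between steps; '≈' marks a value shown rounded to 6 d.p. or computed from one; I and e_prev carry over from the previous line; the table rounds u and y to 3 d.p., halves away from zero)
n=0: y=0, sp=1, e=sp−y=1; I=1, D=e−e_prev=1; u=5/4·1+3/2·1+3/4·1=3.5; next y=-4/5·0+1/4·3.5=0.875
n=1: y=0.875, sp=1, e=sp−y=0.125; I=1.125, D=e−e_prev=-0.875; u=5/4·0.125+3/2·1.125+3/4·(-0.875)=1.1875; next y=-4/5·0.875+1/4·1.1875=-0.403125
n=2: y=-0.403125, sp=1, e=sp−y=1.403125; I=2.528125, D=e−e_prev=1.278125; u=5/4·1.403125+3/2·2.528125+3/4·1.278125≈6.504688; next y=-4/5·(-0.403125)+1/4·6.504688≈1.948672
n=3: y≈1.948672, sp=1, e=sp−y≈-0.948672; I≈1.579453, D=e−e_prev≈-2.351797; u=5/4·(-0.948672)+3/2·1.579453+3/4·(-2.351797)≈-0.580508; next y=-4/5·1.948672+1/4·(-0.580508)≈-1.704064
n=4: y≈-1.704064, sp=1, e=sp−y≈2.704064; I≈4.283518, D=e−e_prev≈3.652736; u=5/4·2.704064+3/2·4.283518+3/4·3.652736≈12.544909; next y=-4/5·(-1.704064)+1/4·12.544909≈4.499479
n=5: y≈4.499479, sp=1, e=sp−y≈-3.499479; I≈0.784039, D=e−e_prev≈-6.203543; u=5/4·(-3.499479)+3/2·0.784039+3/4·(-6.203543)≈-7.850948; next y=-4/5·4.499479+1/4·(-7.850948)≈-5.562320
n=6: y≈-5.562320, sp=1, e=sp−y≈6.562320; I≈7.346359, D=e−e_prev≈10.061799; u=5/4·6.562320+3/2·7.346359+3/4·10.061799≈26.768788; next y=-4/5·(-5.562320)+1/4·26.768788≈11.142053
n=7: y≈11.142053, sp=-3, e=sp−y≈-14.142053; I≈-6.795694, D=e−e_prev≈-20.704373; u=5/4·(-14.142053)+3/2·(-6.795694)+3/4·(-20.704373)≈-43.399387; next y=-4/5·11.142053+1/4·(-43.399387)≈-19.763489
n=8: y≈-19.763489, sp=-3, e=sp−y≈16.763489; I≈9.967795, D=e−e_prev≈30.905542; u=5/4·16.763489+3/2·9.967795+3/4·30.905542≈59.085210; next y=-4/5·(-19.763489)+1/4·59.085210≈30.582094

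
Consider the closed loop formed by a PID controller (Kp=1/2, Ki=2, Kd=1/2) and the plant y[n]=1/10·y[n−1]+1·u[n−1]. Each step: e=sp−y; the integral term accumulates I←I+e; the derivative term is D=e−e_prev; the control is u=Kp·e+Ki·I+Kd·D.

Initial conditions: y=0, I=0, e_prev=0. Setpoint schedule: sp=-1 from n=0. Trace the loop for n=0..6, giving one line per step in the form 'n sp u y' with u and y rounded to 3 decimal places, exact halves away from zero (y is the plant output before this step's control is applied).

0 -1 -3.000 0.000
1 -1 4.500 -3.000
2 -1 -14.600 4.200
3 -1 33.740 -14.180
4 -1 -88.596 32.322
5 -1 221.068 -85.364
6 -1 -562.734 212.532

(exact arithmetic carried between steps; '≈' marks a value shown rounded to 6 d.p. or computed from one; I and e_prev carry over from the previous line; the table rounds u and y to 3 d.p., halves away from zero)
n=0: y=0, sp=-1, e=sp−y=-1; I=-1, D=e−e_prev=-1; u=1/2·(-1)+2·(-1)+1/2·(-1)=-3; next y=1/10·0+1·(-3)=-3
n=1: y=-3, sp=-1, e=sp−y=2; I=1, D=e−e_prev=3; u=1/2·2+2·1+1/2·3=4.5; next y=1/10·(-3)+1·4.5=4.2
n=2: y=4.2, sp=-1, e=sp−y=-5.2; I=-4.2, D=e−e_prev=-7.2; u=1/2·(-5.2)+2·(-4.2)+1/2·(-7.2)=-14.6; next y=1/10·4.2+1·(-14.6)=-14.18
n=3: y=-14.18, sp=-1, e=sp−y=13.18; I=8.98, D=e−e_prev=18.38; u=1/2·13.18+2·8.98+1/2·18.38=33.74; next y=1/10·(-14.18)+1·33.74=32.322
n=4: y=32.322, sp=-1, e=sp−y=-33.322; I=-24.342, D=e−e_prev=-46.502; u=1/2·(-33.322)+2·(-24.342)+1/2·(-46.502)=-88.596; next y=1/10·32.322+1·(-88.596)=-85.3638
n=5: y=-85.3638, sp=-1, e=sp−y=84.3638; I=60.0218, D=e−e_prev=117.6858; u=1/2·84.3638+2·60.0218+1/2·117.6858=221.0684; next y=1/10·(-85.3638)+1·221.0684=212.53202
n=6: y=212.53202, sp=-1, e=sp−y=-213.53202; I=-153.51022, D=e−e_prev=-297.89582; u=1/2·(-213.53202)+2·(-153.51022)+1/2·(-297.89582)=-562.73436; next y=1/10·212.53202+1·(-562.73436)=-541.481158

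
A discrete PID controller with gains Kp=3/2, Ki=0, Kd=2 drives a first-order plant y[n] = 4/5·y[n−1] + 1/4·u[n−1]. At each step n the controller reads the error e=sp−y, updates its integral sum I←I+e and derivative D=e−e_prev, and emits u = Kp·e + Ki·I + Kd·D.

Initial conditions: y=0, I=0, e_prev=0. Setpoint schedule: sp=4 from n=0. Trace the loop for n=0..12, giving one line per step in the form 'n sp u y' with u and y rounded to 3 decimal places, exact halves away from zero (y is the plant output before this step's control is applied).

0 4 14.000 0.000
1 4 -6.250 3.500
2 4 8.669 1.238
3 4 -2.575 3.157
4 4 5.728 1.882
5 4 -0.517 2.937
6 4 4.103 2.221
7 4 0.634 2.802
8 4 3.204 2.400
9 4 1.277 2.721
10 4 2.706 2.496
11 4 1.635 2.673
12 4 2.430 2.548

(exact arithmetic carried between steps; '≈' marks a value shown rounded to 6 d.p. or computed from one; I and e_prev carry over from the previous line; the table rounds u and y to 3 d.p., halves away from zero)
n=0: y=0, sp=4, e=sp−y=4; I=4, D=e−e_prev=4; u=3/2·4+0·4+2·4=14; next y=4/5·0+1/4·14=3.5
n=1: y=3.5, sp=4, e=sp−y=0.5; I=4.5, D=e−e_prev=-3.5; u=3/2·0.5+0·4.5+2·(-3.5)=-6.25; next y=4/5·3.5+1/4·(-6.25)=1.2375
n=2: y=1.2375, sp=4, e=sp−y=2.7625; I=7.2625, D=e−e_prev=2.2625; u=3/2·2.7625+0·7.2625+2·2.2625=8.66875; next y=4/5·1.2375+1/4·8.66875≈3.157188
n=3: y≈3.157188, sp=4, e=sp−y≈0.842813; I≈8.105313, D=e−e_prev≈-1.919688; u=3/2·0.842813+0·8.105313+2·(-1.919688)≈-2.575156; next y=4/5·3.157188+1/4·(-2.575156)≈1.881961
n=4: y≈1.881961, sp=4, e=sp−y≈2.118039; I≈10.223352, D=e−e_prev≈1.275227; u=3/2·2.118039+0·10.223352+2·1.275227≈5.727512; next y=4/5·1.881961+1/4·5.727512≈2.937447
n=5: y≈2.937447, sp=4, e=sp−y≈1.062553; I≈11.285905, D=e−e_prev≈-1.055486; u=3/2·1.062553+0·11.285905+2·(-1.055486)≈-0.517142; next y=4/5·2.937447+1/4·(-0.517142)≈2.220672
n=6: y≈2.220672, sp=4, e=sp−y≈1.779328; I≈13.065233, D=e−e_prev≈0.716775; u=3/2·1.779328+0·13.065233+2·0.716775≈4.102541; next y=4/5·2.220672+1/4·4.102541≈2.802173
n=7: y≈2.802173, sp=4, e=sp−y≈1.197827; I≈14.263060, D=e−e_prev≈-0.581501; u=3/2·1.197827+0·14.263060+2·(-0.581501)≈0.633739; next y=4/5·2.802173+1/4·0.633739≈2.400173
n=8: y≈2.400173, sp=4, e=sp−y≈1.599827; I≈15.862887, D=e−e_prev≈0.402000; u=3/2·1.599827+0·15.862887+2·0.402000≈3.203740; next y=4/5·2.400173+1/4·3.203740≈2.721073
n=9: y≈2.721073, sp=4, e=sp−y≈1.278927; I≈17.141813, D=e−e_prev≈-0.320900; u=3/2·1.278927+0·17.141813+2·(-0.320900)≈1.276589; next y=4/5·2.721073+1/4·1.276589≈2.496006
n=10: y≈2.496006, sp=4, e=sp−y≈1.503994; I≈18.645807, D=e−e_prev≈0.225068; u=3/2·1.503994+0·18.645807+2·0.225068≈2.706126; next y=4/5·2.496006+1/4·2.706126≈2.673336
n=11: y≈2.673336, sp=4, e=sp−y≈1.326664; I≈19.972471, D=e−e_prev≈-0.177330; u=3/2·1.326664+0·19.972471+2·(-0.177330)≈1.635335; next y=4/5·2.673336+1/4·1.635335≈2.547503
n=12: y≈2.547503, sp=4, e=sp−y≈1.452497; I≈21.424968, D=e−e_prev≈0.125834; u=3/2·1.452497+0·21.424968+2·0.125834≈2.430413; next y=4/5·2.547503+1/4·2.430413≈2.645605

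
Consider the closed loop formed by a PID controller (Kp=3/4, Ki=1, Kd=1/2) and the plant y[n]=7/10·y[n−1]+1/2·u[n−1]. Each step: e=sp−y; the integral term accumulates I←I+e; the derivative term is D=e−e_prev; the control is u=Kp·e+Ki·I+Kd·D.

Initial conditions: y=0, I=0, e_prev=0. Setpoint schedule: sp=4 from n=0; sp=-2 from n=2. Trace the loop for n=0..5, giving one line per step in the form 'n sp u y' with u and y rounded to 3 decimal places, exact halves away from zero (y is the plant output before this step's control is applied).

(exact arithmetic carried between steps; '≈' marks a value shown rounded to 6 d.p. or computed from one; I and e_prev carry over from the previous line; the table rounds u and y to 3 d.p., halves away from zero)
n=0: y=0, sp=4, e=sp−y=4; I=4, D=e−e_prev=4; u=3/4·4+1·4+1/2·4=9; next y=7/10·0+1/2·9=4.5
n=1: y=4.5, sp=4, e=sp−y=-0.5; I=3.5, D=e−e_prev=-4.5; u=3/4·(-0.5)+1·3.5+1/2·(-4.5)=0.875; next y=7/10·4.5+1/2·0.875=3.5875
n=2: y=3.5875, sp=-2, e=sp−y=-5.5875; I=-2.0875, D=e−e_prev=-5.0875; u=3/4·(-5.5875)+1·(-2.0875)+1/2·(-5.0875)=-8.821875; next y=7/10·3.5875+1/2·(-8.821875)≈-1.899688
n=3: y≈-1.899688, sp=-2, e=sp−y≈-0.100313; I≈-2.187813, D=e−e_prev≈5.487188; u=3/4·(-0.100313)+1·(-2.187813)+1/2·5.487188≈0.480547; next y=7/10·(-1.899688)+1/2·0.480547≈-1.089508
n=4: y≈-1.089508, sp=-2, e=sp−y≈-0.910492; I≈-3.098305, D=e−e_prev≈-0.810180; u=3/4·(-0.910492)+1·(-3.098305)+1/2·(-0.810180)≈-4.186264; next y=7/10·(-1.089508)+1/2·(-4.186264)≈-2.855787
n=5: y≈-2.855787, sp=-2, e=sp−y≈0.855787; I≈-2.242517, D=e−e_prev≈1.766279; u=3/4·0.855787+1·(-2.242517)+1/2·1.766279≈-0.717537; next y=7/10·(-2.855787)+1/2·(-0.717537)≈-2.357820

0 4 9.000 0.000
1 4 0.875 4.500
2 -2 -8.822 3.588
3 -2 0.481 -1.900
4 -2 -4.186 -1.090
5 -2 -0.718 -2.856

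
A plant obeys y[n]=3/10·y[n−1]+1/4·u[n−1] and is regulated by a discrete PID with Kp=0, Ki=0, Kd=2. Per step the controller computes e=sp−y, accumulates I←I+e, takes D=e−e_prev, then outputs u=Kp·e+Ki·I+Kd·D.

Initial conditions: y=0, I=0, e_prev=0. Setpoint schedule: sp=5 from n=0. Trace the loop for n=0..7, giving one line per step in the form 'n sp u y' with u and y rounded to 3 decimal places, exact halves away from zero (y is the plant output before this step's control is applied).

(exact arithmetic carried between steps; '≈' marks a value shown rounded to 6 d.p. or computed from one; I and e_prev carry over from the previous line; the table rounds u and y to 3 d.p., halves away from zero)
n=0: y=0, sp=5, e=sp−y=5; I=5, D=e−e_prev=5; u=0·5+0·5+2·5=10; next y=3/10·0+1/4·10=2.5
n=1: y=2.5, sp=5, e=sp−y=2.5; I=7.5, D=e−e_prev=-2.5; u=0·2.5+0·7.5+2·(-2.5)=-5; next y=3/10·2.5+1/4·(-5)=-0.5
n=2: y=-0.5, sp=5, e=sp−y=5.5; I=13, D=e−e_prev=3; u=0·5.5+0·13+2·3=6; next y=3/10·(-0.5)+1/4·6=1.35
n=3: y=1.35, sp=5, e=sp−y=3.65; I=16.65, D=e−e_prev=-1.85; u=0·3.65+0·16.65+2·(-1.85)=-3.7; next y=3/10·1.35+1/4·(-3.7)=-0.52
n=4: y=-0.52, sp=5, e=sp−y=5.52; I=22.17, D=e−e_prev=1.87; u=0·5.52+0·22.17+2·1.87=3.74; next y=3/10·(-0.52)+1/4·3.74=0.779
n=5: y=0.779, sp=5, e=sp−y=4.221; I=26.391, D=e−e_prev=-1.299; u=0·4.221+0·26.391+2·(-1.299)=-2.598; next y=3/10·0.779+1/4·(-2.598)=-0.4158
n=6: y=-0.4158, sp=5, e=sp−y=5.4158; I=31.8068, D=e−e_prev=1.1948; u=0·5.4158+0·31.8068+2·1.1948=2.3896; next y=3/10·(-0.4158)+1/4·2.3896=0.47266
n=7: y=0.47266, sp=5, e=sp−y=4.52734; I=36.33414, D=e−e_prev=-0.88846; u=0·4.52734+0·36.33414+2·(-0.88846)=-1.77692; next y=3/10·0.47266+1/4·(-1.77692)=-0.302432

0 5 10.000 0.000
1 5 -5.000 2.500
2 5 6.000 -0.500
3 5 -3.700 1.350
4 5 3.740 -0.520
5 5 -2.598 0.779
6 5 2.390 -0.416
7 5 -1.777 0.473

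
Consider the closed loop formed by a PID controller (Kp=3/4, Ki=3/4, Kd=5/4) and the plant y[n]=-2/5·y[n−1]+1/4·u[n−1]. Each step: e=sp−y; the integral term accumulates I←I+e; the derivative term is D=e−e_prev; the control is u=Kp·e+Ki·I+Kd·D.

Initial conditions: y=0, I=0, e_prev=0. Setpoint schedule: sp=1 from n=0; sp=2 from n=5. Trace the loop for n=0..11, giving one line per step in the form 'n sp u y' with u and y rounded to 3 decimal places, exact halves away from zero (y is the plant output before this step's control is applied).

(exact arithmetic carried between steps; '≈' marks a value shown rounded to 6 d.p. or computed from one; I and e_prev carry over from the previous line; the table rounds u and y to 3 d.p., halves away from zero)
n=0: y=0, sp=1, e=sp−y=1; I=1, D=e−e_prev=1; u=3/4·1+3/4·1+5/4·1=2.75; next y=-2/5·0+1/4·2.75=0.6875
n=1: y=0.6875, sp=1, e=sp−y=0.3125; I=1.3125, D=e−e_prev=-0.6875; u=3/4·0.3125+3/4·1.3125+5/4·(-0.6875)=0.359375; next y=-2/5·0.6875+1/4·0.359375≈-0.185156
n=2: y≈-0.185156, sp=1, e=sp−y≈1.185156; I≈2.497656, D=e−e_prev≈0.872656; u=3/4·1.185156+3/4·2.497656+5/4·0.872656≈3.852930; next y=-2/5·(-0.185156)+1/4·3.852930≈1.037295
n=3: y≈1.037295, sp=1, e=sp−y≈-0.037295; I≈2.460361, D=e−e_prev≈-1.222451; u=3/4·(-0.037295)+3/4·2.460361+5/4·(-1.222451)≈0.289236; next y=-2/5·1.037295+1/4·0.289236≈-0.342609
n=4: y≈-0.342609, sp=1, e=sp−y≈1.342609; I≈3.802970, D=e−e_prev≈1.379904; u=3/4·1.342609+3/4·3.802970+5/4·1.379904≈5.584064; next y=-2/5·(-0.342609)+1/4·5.584064≈1.533060
n=5: y≈1.533060, sp=2, e=sp−y≈0.466940; I≈4.269911, D=e−e_prev≈-0.875669; u=3/4·0.466940+3/4·4.269911+5/4·(-0.875669)≈2.458052; next y=-2/5·1.533060+1/4·2.458052≈0.001289
n=6: y≈0.001289, sp=2, e=sp−y≈1.998711; I≈6.268621, D=e−e_prev≈1.531771; u=3/4·1.998711+3/4·6.268621+5/4·1.531771≈8.115212; next y=-2/5·0.001289+1/4·8.115212≈2.028287
n=7: y≈2.028287, sp=2, e=sp−y≈-0.028287; I≈6.240334, D=e−e_prev≈-2.026998; u=3/4·(-0.028287)+3/4·6.240334+5/4·(-2.026998)≈2.125287; next y=-2/5·2.028287+1/4·2.125287≈-0.279993
n=8: y≈-0.279993, sp=2, e=sp−y≈2.279993; I≈8.520327, D=e−e_prev≈2.308281; u=3/4·2.279993+3/4·8.520327+5/4·2.308281≈10.985591; next y=-2/5·(-0.279993)+1/4·10.985591≈2.858395
n=9: y≈2.858395, sp=2, e=sp−y≈-0.858395; I≈7.661932, D=e−e_prev≈-3.138388; u=3/4·(-0.858395)+3/4·7.661932+5/4·(-3.138388)≈1.179668; next y=-2/5·2.858395+1/4·1.179668≈-0.848441
n=10: y≈-0.848441, sp=2, e=sp−y≈2.848441; I≈10.510373, D=e−e_prev≈3.706836; u=3/4·2.848441+3/4·10.510373+5/4·3.706836≈14.652656; next y=-2/5·(-0.848441)+1/4·14.652656≈4.002540
n=11: y≈4.002540, sp=2, e=sp−y≈-2.002540; I≈8.507833, D=e−e_prev≈-4.850982; u=3/4·(-2.002540)+3/4·8.507833+5/4·(-4.850982)≈-1.184758; next y=-2/5·4.002540+1/4·(-1.184758)≈-1.897206

0 1 2.750 0.000
1 1 0.359 0.688
2 1 3.853 -0.185
3 1 0.289 1.037
4 1 5.584 -0.343
5 2 2.458 1.533
6 2 8.115 0.001
7 2 2.125 2.028
8 2 10.986 -0.280
9 2 1.180 2.858
10 2 14.653 -0.848
11 2 -1.185 4.003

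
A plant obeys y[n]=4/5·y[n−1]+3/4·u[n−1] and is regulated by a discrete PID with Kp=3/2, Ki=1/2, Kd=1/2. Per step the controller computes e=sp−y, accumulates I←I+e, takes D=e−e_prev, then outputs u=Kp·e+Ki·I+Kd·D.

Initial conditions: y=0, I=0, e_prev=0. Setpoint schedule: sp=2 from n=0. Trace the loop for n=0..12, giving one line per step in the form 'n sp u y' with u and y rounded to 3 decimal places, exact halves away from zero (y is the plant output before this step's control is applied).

(exact arithmetic carried between steps; '≈' marks a value shown rounded to 6 d.p. or computed from one; I and e_prev carry over from the previous line; the table rounds u and y to 3 d.p., halves away from zero)
n=0: y=0, sp=2, e=sp−y=2; I=2, D=e−e_prev=2; u=3/2·2+1/2·2+1/2·2=5; next y=4/5·0+3/4·5=3.75
n=1: y=3.75, sp=2, e=sp−y=-1.75; I=0.25, D=e−e_prev=-3.75; u=3/2·(-1.75)+1/2·0.25+1/2·(-3.75)=-4.375; next y=4/5·3.75+3/4·(-4.375)=-0.28125
n=2: y=-0.28125, sp=2, e=sp−y=2.28125; I=2.53125, D=e−e_prev=4.03125; u=3/2·2.28125+1/2·2.53125+1/2·4.03125=6.703125; next y=4/5·(-0.28125)+3/4·6.703125≈4.802344
n=3: y≈4.802344, sp=2, e=sp−y≈-2.802344; I≈-0.271094, D=e−e_prev≈-5.083594; u=3/2·(-2.802344)+1/2·(-0.271094)+1/2·(-5.083594)≈-6.880859; next y=4/5·4.802344+3/4·(-6.880859)≈-1.318770
n=4: y≈-1.318770, sp=2, e=sp−y≈3.318770; I≈3.047676, D=e−e_prev≈6.121113; u=3/2·3.318770+1/2·3.047676+1/2·6.121113≈9.562549; next y=4/5·(-1.318770)+3/4·9.562549≈6.116896
n=5: y≈6.116896, sp=2, e=sp−y≈-4.116896; I≈-1.069220, D=e−e_prev≈-7.435666; u=3/2·(-4.116896)+1/2·(-1.069220)+1/2·(-7.435666)≈-10.427787; next y=4/5·6.116896+3/4·(-10.427787)≈-2.927323
n=6: y≈-2.927323, sp=2, e=sp−y≈4.927323; I≈3.858103, D=e−e_prev≈9.044219; u=3/2·4.927323+1/2·3.858103+1/2·9.044219≈13.842146; next y=4/5·(-2.927323)+3/4·13.842146≈8.039751
n=7: y≈8.039751, sp=2, e=sp−y≈-6.039751; I≈-2.181648, D=e−e_prev≈-10.967074; u=3/2·(-6.039751)+1/2·(-2.181648)+1/2·(-10.967074)≈-15.633988; next y=4/5·8.039751+3/4·(-15.633988)≈-5.293690
n=8: y≈-5.293690, sp=2, e=sp−y≈7.293690; I≈5.112042, D=e−e_prev≈13.333441; u=3/2·7.293690+1/2·5.112042+1/2·13.333441≈20.163276; next y=4/5·(-5.293690)+3/4·20.163276≈10.887505
n=9: y≈10.887505, sp=2, e=sp−y≈-8.887505; I≈-3.775463, D=e−e_prev≈-16.181195; u=3/2·(-8.887505)+1/2·(-3.775463)+1/2·(-16.181195)≈-23.309587; next y=4/5·10.887505+3/4·(-23.309587)≈-8.772186
n=10: y≈-8.772186, sp=2, e=sp−y≈10.772186; I≈6.996723, D=e−e_prev≈19.659692; u=3/2·10.772186+1/2·6.996723+1/2·19.659692≈29.486487; next y=4/5·(-8.772186)+3/4·29.486487≈15.097116
n=11: y≈15.097116, sp=2, e=sp−y≈-13.097116; I≈-6.100393, D=e−e_prev≈-23.869302; u=3/2·(-13.097116)+1/2·(-6.100393)+1/2·(-23.869302)≈-34.630522; next y=4/5·15.097116+3/4·(-34.630522)≈-13.895198
n=12: y≈-13.895198, sp=2, e=sp−y≈15.895198; I≈9.794805, D=e−e_prev≈28.992314; u=3/2·15.895198+1/2·9.794805+1/2·28.992314≈43.236357; next y=4/5·(-13.895198)+3/4·43.236357≈21.311109

0 2 5.000 0.000
1 2 -4.375 3.750
2 2 6.703 -0.281
3 2 -6.881 4.802
4 2 9.563 -1.319
5 2 -10.428 6.117
6 2 13.842 -2.927
7 2 -15.634 8.040
8 2 20.163 -5.294
9 2 -23.310 10.888
10 2 29.486 -8.772
11 2 -34.631 15.097
12 2 43.236 -13.895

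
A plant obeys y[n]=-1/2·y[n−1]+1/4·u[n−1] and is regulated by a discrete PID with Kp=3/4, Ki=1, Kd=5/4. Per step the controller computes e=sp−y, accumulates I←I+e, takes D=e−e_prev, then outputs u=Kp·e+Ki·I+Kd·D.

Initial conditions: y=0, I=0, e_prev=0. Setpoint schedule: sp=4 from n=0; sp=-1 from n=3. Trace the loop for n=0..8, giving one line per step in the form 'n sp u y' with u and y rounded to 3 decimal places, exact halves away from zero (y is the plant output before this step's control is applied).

(exact arithmetic carried between steps; '≈' marks a value shown rounded to 6 d.p. or computed from one; I and e_prev carry over from the previous line; the table rounds u and y to 3 d.p., halves away from zero)
n=0: y=0, sp=4, e=sp−y=4; I=4, D=e−e_prev=4; u=3/4·4+1·4+5/4·4=12; next y=-1/2·0+1/4·12=3
n=1: y=3, sp=4, e=sp−y=1; I=5, D=e−e_prev=-3; u=3/4·1+1·5+5/4·(-3)=2; next y=-1/2·3+1/4·2=-1
n=2: y=-1, sp=4, e=sp−y=5; I=10, D=e−e_prev=4; u=3/4·5+1·10+5/4·4=18.75; next y=-1/2·(-1)+1/4·18.75=5.1875
n=3: y=5.1875, sp=-1, e=sp−y=-6.1875; I=3.8125, D=e−e_prev=-11.1875; u=3/4·(-6.1875)+1·3.8125+5/4·(-11.1875)=-14.8125; next y=-1/2·5.1875+1/4·(-14.8125)=-6.296875
n=4: y=-6.296875, sp=-1, e=sp−y=5.296875; I=9.109375, D=e−e_prev=11.484375; u=3/4·5.296875+1·9.109375+5/4·11.484375=27.4375; next y=-1/2·(-6.296875)+1/4·27.4375≈10.007813
n=5: y≈10.007813, sp=-1, e=sp−y≈-11.007813; I≈-1.898438, D=e−e_prev≈-16.304688; u=3/4·(-11.007813)+1·(-1.898438)+5/4·(-16.304688)≈-30.535156; next y=-1/2·10.007813+1/4·(-30.535156)≈-12.637695
n=6: y≈-12.637695, sp=-1, e=sp−y≈11.637695; I≈9.739258, D=e−e_prev≈22.645508; u=3/4·11.637695+1·9.739258+5/4·22.645508≈46.774414; next y=-1/2·(-12.637695)+1/4·46.774414≈18.012451
n=7: y≈18.012451, sp=-1, e=sp−y≈-19.012451; I≈-9.273193, D=e−e_prev≈-30.650146; u=3/4·(-19.012451)+1·(-9.273193)+5/4·(-30.650146)≈-61.845215; next y=-1/2·18.012451+1/4·(-61.845215)≈-24.467529
n=8: y≈-24.467529, sp=-1, e=sp−y≈23.467529; I≈14.194336, D=e−e_prev≈42.479980; u=3/4·23.467529+1·14.194336+5/4·42.479980≈84.894958; next y=-1/2·(-24.467529)+1/4·84.894958≈33.457504

0 4 12.000 0.000
1 4 2.000 3.000
2 4 18.750 -1.000
3 -1 -14.813 5.188
4 -1 27.438 -6.297
5 -1 -30.535 10.008
6 -1 46.774 -12.638
7 -1 -61.845 18.012
8 -1 84.895 -24.468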